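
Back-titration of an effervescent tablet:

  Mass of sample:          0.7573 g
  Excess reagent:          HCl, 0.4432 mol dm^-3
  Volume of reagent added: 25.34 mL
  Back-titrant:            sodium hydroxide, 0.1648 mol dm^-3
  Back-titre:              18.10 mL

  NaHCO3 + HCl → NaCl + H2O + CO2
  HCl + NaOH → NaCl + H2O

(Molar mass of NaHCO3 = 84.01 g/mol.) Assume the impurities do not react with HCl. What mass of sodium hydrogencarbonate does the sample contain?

n(HCl) added = 0.02534 × 0.4432 = 0.01123 mol
n(NaOH) used in back-titration = 0.01810 × 0.1648 = 2.983 × 10^-3 mol
n(HCl) left over = 2.983 × 10^-3 mol (1:1 ratio)
n(HCl) consumed by analyte = 0.01123 − 2.983 × 10^-3 = 8.248 × 10^-3 mol
n(NaHCO3) = 8.248 × 10^-3 mol (1:1 ratio)
mass of NaHCO3 = 8.248 × 10^-3 × 84.01 = 0.6929 g

0.6929 g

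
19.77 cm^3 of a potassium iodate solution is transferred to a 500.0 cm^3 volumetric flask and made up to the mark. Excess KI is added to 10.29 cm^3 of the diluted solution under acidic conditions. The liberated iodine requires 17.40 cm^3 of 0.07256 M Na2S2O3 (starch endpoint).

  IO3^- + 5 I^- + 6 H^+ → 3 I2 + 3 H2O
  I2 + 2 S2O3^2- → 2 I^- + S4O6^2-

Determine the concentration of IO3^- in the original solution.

0.5172 M

n(S2O3^2-) = 0.01740 × 0.07256 = 1.263 × 10^-3 mol
n(I2) = n(S2O3^2-)/2 = 6.313 × 10^-4 mol
From the 1:3 ratio, n(IO3^-) in the aliquot = 1/3 × 6.313 × 10^-4 = 2.104 × 10^-4 mol
[IO3^-]_dilute = 2.104 × 10^-4 / 0.01029 = 0.02045 mol/L
[IO3^-]_original = 0.02045 × 500.0/19.77 = 0.5172 mol/L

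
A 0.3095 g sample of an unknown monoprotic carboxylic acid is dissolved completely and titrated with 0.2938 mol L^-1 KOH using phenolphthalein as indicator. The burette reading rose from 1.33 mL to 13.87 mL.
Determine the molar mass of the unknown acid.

84.01 g/mol

n(KOH) = 0.01254 L × 0.2938 mol/L = 3.684 × 10^-3 mol
n(HA) = 3.684 × 10^-3 mol (1:1 ratio)
M = m / n = 0.3095 g / 3.684 × 10^-3 mol = 84.01 g/mol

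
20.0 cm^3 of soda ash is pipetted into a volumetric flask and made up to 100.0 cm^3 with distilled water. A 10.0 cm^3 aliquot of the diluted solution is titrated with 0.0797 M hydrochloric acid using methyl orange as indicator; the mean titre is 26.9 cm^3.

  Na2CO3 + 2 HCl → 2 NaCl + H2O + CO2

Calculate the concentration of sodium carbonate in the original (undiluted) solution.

n(HCl) = 0.0269 × 0.0797 = 2.14 × 10^-3 mol
From the 1:2 ratio, n(Na2CO3) in the aliquot = 1/2 × 2.14 × 10^-3 = 1.07 × 10^-3 mol
[Na2CO3]_dilute = 1.07 × 10^-3 / 0.0100 = 0.107 mol/L
Dilution factor = 100.0 / 20.0 = 5.000
[Na2CO3]_stock = 0.107 × 5.000 = 0.536 mol/L

0.536 M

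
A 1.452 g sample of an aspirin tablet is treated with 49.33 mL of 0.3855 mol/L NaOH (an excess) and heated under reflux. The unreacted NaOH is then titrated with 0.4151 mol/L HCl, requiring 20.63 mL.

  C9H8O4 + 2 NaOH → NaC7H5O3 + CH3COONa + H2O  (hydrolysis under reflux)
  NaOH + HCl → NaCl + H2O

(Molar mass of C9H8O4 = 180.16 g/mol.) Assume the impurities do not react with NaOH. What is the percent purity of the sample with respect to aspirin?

n(NaOH) added = 0.04933 × 0.3855 = 0.01902 mol
n(HCl) used in back-titration = 0.02063 × 0.4151 = 8.564 × 10^-3 mol
n(NaOH) left over = 8.564 × 10^-3 mol (1:1 ratio)
n(NaOH) consumed by analyte = 0.01902 − 8.564 × 10^-3 = 0.01045 mol
From the 1:2 ratio, n(C9H8O4) = 1/2 × 0.01045 = 5.227 × 10^-3 mol
mass of C9H8O4 = 5.227 × 10^-3 × 180.16 = 0.9416 g
% C9H8O4 = 0.9416 / 1.452 × 100 = 64.85 %

64.85 %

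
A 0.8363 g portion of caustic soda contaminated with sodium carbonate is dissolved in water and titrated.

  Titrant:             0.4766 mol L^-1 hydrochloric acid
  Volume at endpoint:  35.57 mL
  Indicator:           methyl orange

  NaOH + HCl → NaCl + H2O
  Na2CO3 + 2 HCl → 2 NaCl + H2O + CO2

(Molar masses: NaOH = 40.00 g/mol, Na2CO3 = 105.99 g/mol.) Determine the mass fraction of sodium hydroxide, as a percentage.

22.86 %

n(HCl) = 0.03557 × 0.4766 = 0.01695 mol
Let x = n(NaOH), y = n(Na2CO3).
Titrant: 1x + 2y = 0.01695;  mass: 40.00x + 105.99y = 0.8363
Solving, x = 4.779 × 10^-3 mol, y = 6.087 × 10^-3 mol
mass of NaOH = 4.779 × 10^-3 × 40.00 = 0.1912 g
% NaOH = 0.1912 / 0.8363 × 100 = 22.86 %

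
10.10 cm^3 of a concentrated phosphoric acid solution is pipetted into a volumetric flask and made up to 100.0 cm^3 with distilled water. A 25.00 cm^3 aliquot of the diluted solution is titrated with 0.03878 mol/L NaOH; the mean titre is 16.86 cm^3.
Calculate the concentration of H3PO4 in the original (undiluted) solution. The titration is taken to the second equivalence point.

0.1295 mol/L

H3PO4 + 2 NaOH → Na2HPO4 + 2 H2O
n(NaOH) = 0.01686 × 0.03878 = 6.538 × 10^-4 mol
From the 1:2 ratio, n(H3PO4) in the aliquot = 1/2 × 6.538 × 10^-4 = 3.269 × 10^-4 mol
[H3PO4]_dilute = 3.269 × 10^-4 / 0.02500 = 0.01308 mol/L
Dilution factor = 100.0 / 10.10 = 9.901
[H3PO4]_stock = 0.01308 × 9.901 = 0.1295 mol/L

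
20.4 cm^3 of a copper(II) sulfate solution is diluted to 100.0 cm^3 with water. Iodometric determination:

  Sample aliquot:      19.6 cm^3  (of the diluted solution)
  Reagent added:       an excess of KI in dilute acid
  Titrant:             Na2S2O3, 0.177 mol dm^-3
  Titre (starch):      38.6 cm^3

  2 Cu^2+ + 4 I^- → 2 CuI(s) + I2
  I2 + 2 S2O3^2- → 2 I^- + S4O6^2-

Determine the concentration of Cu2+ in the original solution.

n(S2O3^2-) = 0.0386 × 0.177 = 6.83 × 10^-3 mol
n(I2) = n(S2O3^2-)/2 = 3.42 × 10^-3 mol
From the 2:1 ratio, n(Cu2+) in the aliquot = 2/1 × 3.42 × 10^-3 = 6.83 × 10^-3 mol
[Cu2+]_dilute = 6.83 × 10^-3 / 0.0196 = 0.349 mol/L
[Cu2+]_original = 0.349 × 100.0/20.4 = 1.71 mol/L

1.71 mol/L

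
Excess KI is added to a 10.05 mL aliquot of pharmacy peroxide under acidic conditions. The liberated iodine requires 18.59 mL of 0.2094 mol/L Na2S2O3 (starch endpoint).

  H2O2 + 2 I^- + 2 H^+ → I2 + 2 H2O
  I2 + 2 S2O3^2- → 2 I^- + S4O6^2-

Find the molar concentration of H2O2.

n(S2O3^2-) = 0.01859 × 0.2094 = 3.893 × 10^-3 mol
n(I2) = n(S2O3^2-)/2 = 1.946 × 10^-3 mol
n(H2O2) in the aliquot = 1.946 × 10^-3 mol (1:1 ratio)
[H2O2] = 1.946 × 10^-3 / 0.01005 = 0.1937 mol/L

0.1937 mol/L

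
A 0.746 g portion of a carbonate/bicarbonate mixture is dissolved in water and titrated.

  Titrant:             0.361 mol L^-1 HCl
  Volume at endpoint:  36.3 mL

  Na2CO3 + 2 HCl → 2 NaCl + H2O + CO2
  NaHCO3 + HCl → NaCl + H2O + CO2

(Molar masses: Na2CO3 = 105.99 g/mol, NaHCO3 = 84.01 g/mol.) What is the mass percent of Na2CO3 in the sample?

81.3 %

n(HCl) = 0.0363 × 0.361 = 0.0131 mol
Let x = n(Na2CO3), y = n(NaHCO3).
Titrant: 2x + 1y = 0.0131;  mass: 105.99x + 84.01y = 0.746
Solving, x = 5.72 × 10^-3 mol, y = 1.66 × 10^-3 mol
mass of Na2CO3 = 5.72 × 10^-3 × 105.99 = 0.606 g
% Na2CO3 = 0.606 / 0.746 × 100 = 81.3 %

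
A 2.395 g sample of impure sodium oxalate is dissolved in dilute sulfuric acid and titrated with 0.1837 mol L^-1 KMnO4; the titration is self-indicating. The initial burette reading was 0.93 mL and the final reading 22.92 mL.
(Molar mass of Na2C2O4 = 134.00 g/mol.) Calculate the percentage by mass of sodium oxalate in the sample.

56.50 %

2 MnO4^- + 5 C2O4^2- + 16 H^+ → 2 Mn^2+ + 10 CO2 + 8 H2O
n(KMnO4) = 0.02199 L × 0.1837 mol/L = 4.040 × 10^-3 mol
From the 5:2 ratio, n(Na2C2O4) = 5/2 × 4.040 × 10^-3 = 0.01010 mol
mass of Na2C2O4 = 0.01010 × 134.00 g/mol = 1.353 g
% Na2C2O4 = 1.353 / 2.395 × 100 = 56.50 %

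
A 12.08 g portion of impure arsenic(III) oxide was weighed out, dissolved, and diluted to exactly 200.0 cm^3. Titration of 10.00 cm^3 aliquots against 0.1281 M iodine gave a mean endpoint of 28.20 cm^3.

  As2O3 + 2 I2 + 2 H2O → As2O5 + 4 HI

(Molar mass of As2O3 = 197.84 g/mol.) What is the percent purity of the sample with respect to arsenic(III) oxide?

n(I2) per titration = 0.02820 × 0.1281 = 3.612 × 10^-3 mol
From the 1:2 ratio, n(As2O3) in each aliquot = 1/2 × 3.612 × 10^-3 = 1.806 × 10^-3 mol
n(As2O3) in the whole flask = 1.806 × 10^-3 × 200.0/10.00 = 0.03612 mol
mass of As2O3 = 0.03612 × 197.84 = 7.147 g
% As2O3 = 7.147 / 12.08 × 100 = 59.16 %

59.16 %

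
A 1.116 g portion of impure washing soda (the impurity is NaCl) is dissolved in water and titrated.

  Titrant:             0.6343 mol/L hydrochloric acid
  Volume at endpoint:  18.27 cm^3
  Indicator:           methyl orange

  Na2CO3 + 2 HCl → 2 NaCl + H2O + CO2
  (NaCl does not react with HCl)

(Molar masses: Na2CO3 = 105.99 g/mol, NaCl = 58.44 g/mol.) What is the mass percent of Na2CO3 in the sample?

n(HCl) = 0.01827 × 0.6343 = 0.01159 mol
Let x = n(Na2CO3), y = n(NaCl).
Titrant: 2x = 0.01159;  mass: 105.99x + 58.44y = 1.116
Solving, x = 5.794 × 10^-3 mol, y = 8.588 × 10^-3 mol
mass of Na2CO3 = 5.794 × 10^-3 × 105.99 = 0.6141 g
% Na2CO3 = 0.6141 / 1.116 × 100 = 55.03 %

55.03 %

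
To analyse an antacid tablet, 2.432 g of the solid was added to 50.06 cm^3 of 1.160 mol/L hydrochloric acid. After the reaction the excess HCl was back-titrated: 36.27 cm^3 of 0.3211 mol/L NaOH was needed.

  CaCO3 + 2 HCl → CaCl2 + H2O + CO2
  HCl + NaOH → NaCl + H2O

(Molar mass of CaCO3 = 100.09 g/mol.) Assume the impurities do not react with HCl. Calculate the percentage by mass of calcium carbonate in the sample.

95.53 %

n(HCl) added = 0.05006 × 1.160 = 0.05807 mol
n(NaOH) used in back-titration = 0.03627 × 0.3211 = 0.01165 mol
n(HCl) left over = 0.01165 mol (1:1 ratio)
n(HCl) consumed by analyte = 0.05807 − 0.01165 = 0.04642 mol
From the 1:2 ratio, n(CaCO3) = 1/2 × 0.04642 = 0.02321 mol
mass of CaCO3 = 0.02321 × 100.09 = 2.323 g
% CaCO3 = 2.323 / 2.432 × 100 = 95.53 %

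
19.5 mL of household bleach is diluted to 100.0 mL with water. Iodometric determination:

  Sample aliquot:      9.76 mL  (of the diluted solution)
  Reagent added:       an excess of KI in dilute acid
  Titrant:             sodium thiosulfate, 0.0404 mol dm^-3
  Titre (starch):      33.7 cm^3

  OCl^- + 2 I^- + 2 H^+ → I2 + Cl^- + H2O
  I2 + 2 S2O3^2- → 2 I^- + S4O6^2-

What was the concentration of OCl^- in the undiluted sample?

n(S2O3^2-) = 0.0337 × 0.0404 = 1.36 × 10^-3 mol
n(I2) = n(S2O3^2-)/2 = 6.81 × 10^-4 mol
n(OCl^-) in the aliquot = 6.81 × 10^-4 mol (1:1 ratio)
[OCl^-]_dilute = 6.81 × 10^-4 / 0.00976 = 0.0697 mol/L
[OCl^-]_original = 0.0697 × 100.0/19.5 = 0.358 mol/L

0.358 mol/L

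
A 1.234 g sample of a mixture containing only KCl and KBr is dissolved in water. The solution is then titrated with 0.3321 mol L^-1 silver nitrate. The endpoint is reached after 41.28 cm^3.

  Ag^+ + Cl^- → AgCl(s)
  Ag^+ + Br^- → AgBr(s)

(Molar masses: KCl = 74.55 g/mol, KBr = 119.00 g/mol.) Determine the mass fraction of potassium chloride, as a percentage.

n(AgNO3) = 0.04128 × 0.3321 = 0.01371 mol
Let x = n(KCl), y = n(KBr).
Titrant: 1x + 1y = 0.01371;  mass: 74.55x + 119.00y = 1.234
Solving, x = 8.940 × 10^-3 mol, y = 4.769 × 10^-3 mol
mass of KCl = 8.940 × 10^-3 × 74.55 = 0.6665 g
% KCl = 0.6665 / 1.234 × 100 = 54.01 %

54.01 %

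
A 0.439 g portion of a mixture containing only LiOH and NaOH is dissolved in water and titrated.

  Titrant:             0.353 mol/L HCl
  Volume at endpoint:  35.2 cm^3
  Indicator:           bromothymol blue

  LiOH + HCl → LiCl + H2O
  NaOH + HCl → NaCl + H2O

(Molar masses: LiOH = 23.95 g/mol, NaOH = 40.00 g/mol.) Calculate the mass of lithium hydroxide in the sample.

n(HCl) = 0.0352 × 0.353 = 0.0124 mol
Let x = n(LiOH), y = n(NaOH).
Titrant: 1x + 1y = 0.0124;  mass: 23.95x + 40.00y = 0.439
Solving, x = 3.62 × 10^-3 mol, y = 8.81 × 10^-3 mol
mass of LiOH = 3.62 × 10^-3 × 23.95 = 0.0866 g

0.0866 g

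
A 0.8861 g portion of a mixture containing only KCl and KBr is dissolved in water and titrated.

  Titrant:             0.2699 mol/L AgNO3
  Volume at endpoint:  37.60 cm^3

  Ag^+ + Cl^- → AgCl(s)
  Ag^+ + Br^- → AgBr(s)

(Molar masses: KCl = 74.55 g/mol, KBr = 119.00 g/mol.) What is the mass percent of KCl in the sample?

n(AgNO3) = 0.03760 × 0.2699 = 0.01015 mol
Let x = n(KCl), y = n(KBr).
Titrant: 1x + 1y = 0.01015;  mass: 74.55x + 119.00y = 0.8861
Solving, x = 7.234 × 10^-3 mol, y = 2.914 × 10^-3 mol
mass of KCl = 7.234 × 10^-3 × 74.55 = 0.5393 g
% KCl = 0.5393 / 0.8861 × 100 = 60.86 %

60.86 %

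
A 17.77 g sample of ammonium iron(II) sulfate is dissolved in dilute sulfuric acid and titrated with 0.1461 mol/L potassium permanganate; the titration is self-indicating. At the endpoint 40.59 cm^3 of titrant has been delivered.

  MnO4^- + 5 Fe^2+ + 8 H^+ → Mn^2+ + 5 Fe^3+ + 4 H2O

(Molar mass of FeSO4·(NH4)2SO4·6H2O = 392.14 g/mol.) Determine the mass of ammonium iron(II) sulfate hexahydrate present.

11.63 g

n(KMnO4) = 0.04059 L × 0.1461 mol/L = 5.930 × 10^-3 mol
From the 5:1 ratio, n(FeSO4·(NH4)2SO4·6H2O) = 5/1 × 5.930 × 10^-3 = 0.02965 mol
mass of FeSO4·(NH4)2SO4·6H2O = 0.02965 × 392.14 g/mol = 11.63 g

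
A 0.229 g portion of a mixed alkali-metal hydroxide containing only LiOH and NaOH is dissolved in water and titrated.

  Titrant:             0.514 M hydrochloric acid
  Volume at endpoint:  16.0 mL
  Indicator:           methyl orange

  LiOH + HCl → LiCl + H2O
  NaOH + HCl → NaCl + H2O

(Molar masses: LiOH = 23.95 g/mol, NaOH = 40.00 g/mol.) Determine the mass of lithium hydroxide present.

n(HCl) = 0.0160 × 0.514 = 8.22 × 10^-3 mol
Let x = n(LiOH), y = n(NaOH).
Titrant: 1x + 1y = 8.22 × 10^-3;  mass: 23.95x + 40.00y = 0.229
Solving, x = 6.23 × 10^-3 mol, y = 2.00 × 10^-3 mol
mass of LiOH = 6.23 × 10^-3 × 23.95 = 0.149 g

0.149 g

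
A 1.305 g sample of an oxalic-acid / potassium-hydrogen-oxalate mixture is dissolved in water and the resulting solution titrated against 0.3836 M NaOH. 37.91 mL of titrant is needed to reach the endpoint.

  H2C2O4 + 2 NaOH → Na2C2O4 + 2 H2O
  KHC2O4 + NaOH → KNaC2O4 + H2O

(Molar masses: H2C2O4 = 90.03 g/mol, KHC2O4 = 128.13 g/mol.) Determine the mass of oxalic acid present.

0.3024 g

n(NaOH) = 0.03791 × 0.3836 = 0.01454 mol
Let x = n(H2C2O4), y = n(KHC2O4).
Titrant: 2x + 1y = 0.01454;  mass: 90.03x + 128.13y = 1.305
Solving, x = 3.359 × 10^-3 mol, y = 7.825 × 10^-3 mol
mass of H2C2O4 = 3.359 × 10^-3 × 90.03 = 0.3024 g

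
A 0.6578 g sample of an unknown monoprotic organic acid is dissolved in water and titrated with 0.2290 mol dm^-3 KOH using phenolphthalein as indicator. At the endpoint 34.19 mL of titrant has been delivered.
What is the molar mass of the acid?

84.02 g/mol

n(KOH) = 0.03419 L × 0.2290 mol/L = 7.830 × 10^-3 mol
n(HA) = 7.830 × 10^-3 mol (1:1 ratio)
M = m / n = 0.6578 g / 7.830 × 10^-3 mol = 84.02 g/mol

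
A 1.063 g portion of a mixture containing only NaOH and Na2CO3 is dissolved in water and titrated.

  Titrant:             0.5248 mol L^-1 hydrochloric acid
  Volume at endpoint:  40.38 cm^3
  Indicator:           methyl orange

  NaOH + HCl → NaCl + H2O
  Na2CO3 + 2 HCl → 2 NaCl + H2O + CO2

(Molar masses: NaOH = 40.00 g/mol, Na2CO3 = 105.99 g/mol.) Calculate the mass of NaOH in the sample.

n(HCl) = 0.04038 × 0.5248 = 0.02119 mol
Let x = n(NaOH), y = n(Na2CO3).
Titrant: 1x + 2y = 0.02119;  mass: 40.00x + 105.99y = 1.063
Solving, x = 4.620 × 10^-3 mol, y = 8.286 × 10^-3 mol
mass of NaOH = 4.620 × 10^-3 × 40.00 = 0.1848 g

0.1848 g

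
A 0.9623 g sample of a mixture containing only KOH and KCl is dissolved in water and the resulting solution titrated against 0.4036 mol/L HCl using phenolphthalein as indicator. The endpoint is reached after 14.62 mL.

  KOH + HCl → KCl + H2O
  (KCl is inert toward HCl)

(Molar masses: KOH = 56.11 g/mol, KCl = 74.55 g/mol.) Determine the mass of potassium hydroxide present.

n(HCl) = 0.01462 × 0.4036 = 5.901 × 10^-3 mol
Let x = n(KOH), y = n(KCl).
Titrant: 1x = 5.901 × 10^-3;  mass: 56.11x + 74.55y = 0.9623
Solving, x = 5.901 × 10^-3 mol, y = 8.467 × 10^-3 mol
mass of KOH = 5.901 × 10^-3 × 56.11 = 0.3311 g

0.3311 g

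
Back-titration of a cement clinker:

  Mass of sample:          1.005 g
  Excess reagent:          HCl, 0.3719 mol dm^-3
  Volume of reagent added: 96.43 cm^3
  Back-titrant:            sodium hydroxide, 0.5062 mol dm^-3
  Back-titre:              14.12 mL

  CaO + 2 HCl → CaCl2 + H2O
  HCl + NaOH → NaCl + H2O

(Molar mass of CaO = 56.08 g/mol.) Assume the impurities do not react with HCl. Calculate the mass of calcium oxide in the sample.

0.8052 g

n(HCl) added = 0.09643 × 0.3719 = 0.03586 mol
n(NaOH) used in back-titration = 0.01412 × 0.5062 = 7.148 × 10^-3 mol
n(HCl) left over = 7.148 × 10^-3 mol (1:1 ratio)
n(HCl) consumed by analyte = 0.03586 − 7.148 × 10^-3 = 0.02871 mol
From the 1:2 ratio, n(CaO) = 1/2 × 0.02871 = 0.01436 mol
mass of CaO = 0.01436 × 56.08 = 0.8052 g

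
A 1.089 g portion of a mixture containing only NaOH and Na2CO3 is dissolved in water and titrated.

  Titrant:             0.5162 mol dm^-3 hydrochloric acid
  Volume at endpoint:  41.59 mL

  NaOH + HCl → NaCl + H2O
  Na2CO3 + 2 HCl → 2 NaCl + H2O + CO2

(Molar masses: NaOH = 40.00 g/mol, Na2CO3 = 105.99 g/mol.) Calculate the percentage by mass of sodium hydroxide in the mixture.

n(HCl) = 0.04159 × 0.5162 = 0.02147 mol
Let x = n(NaOH), y = n(Na2CO3).
Titrant: 1x + 2y = 0.02147;  mass: 40.00x + 105.99y = 1.089
Solving, x = 3.750 × 10^-3 mol, y = 8.859 × 10^-3 mol
mass of NaOH = 3.750 × 10^-3 × 40.00 = 0.1500 g
% NaOH = 0.1500 / 1.089 × 100 = 13.78 %

13.78 %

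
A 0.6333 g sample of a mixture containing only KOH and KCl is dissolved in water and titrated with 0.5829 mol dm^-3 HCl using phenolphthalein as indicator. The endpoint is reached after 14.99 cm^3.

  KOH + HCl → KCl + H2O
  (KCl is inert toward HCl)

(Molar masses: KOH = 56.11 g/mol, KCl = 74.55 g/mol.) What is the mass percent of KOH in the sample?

77.42 %

n(HCl) = 0.01499 × 0.5829 = 8.738 × 10^-3 mol
Let x = n(KOH), y = n(KCl).
Titrant: 1x = 8.738 × 10^-3;  mass: 56.11x + 74.55y = 0.6333
Solving, x = 8.738 × 10^-3 mol, y = 1.919 × 10^-3 mol
mass of KOH = 8.738 × 10^-3 × 56.11 = 0.4903 g
% KOH = 0.4903 / 0.6333 × 100 = 77.42 %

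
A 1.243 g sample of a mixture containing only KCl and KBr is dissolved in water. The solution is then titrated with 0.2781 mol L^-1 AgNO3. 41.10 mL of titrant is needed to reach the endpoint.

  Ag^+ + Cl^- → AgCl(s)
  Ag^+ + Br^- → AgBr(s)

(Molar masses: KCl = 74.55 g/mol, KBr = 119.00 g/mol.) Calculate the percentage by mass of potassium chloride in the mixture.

15.81 %

n(AgNO3) = 0.04110 × 0.2781 = 0.01143 mol
Let x = n(KCl), y = n(KBr).
Titrant: 1x + 1y = 0.01143;  mass: 74.55x + 119.00y = 1.243
Solving, x = 2.636 × 10^-3 mol, y = 8.794 × 10^-3 mol
mass of KCl = 2.636 × 10^-3 × 74.55 = 0.1965 g
% KCl = 0.1965 / 1.243 × 100 = 15.81 %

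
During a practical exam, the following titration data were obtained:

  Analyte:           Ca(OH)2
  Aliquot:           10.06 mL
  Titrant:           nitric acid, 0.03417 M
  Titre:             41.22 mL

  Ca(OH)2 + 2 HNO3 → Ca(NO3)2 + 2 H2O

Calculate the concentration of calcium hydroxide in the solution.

0.07000 M

n(HNO3) = 0.04122 L × 0.03417 mol/L = 1.408 × 10^-3 mol
From the 1:2 mole ratio, n(Ca(OH)2) = 1/2 × 1.408 × 10^-3 = 7.042 × 10^-4 mol
[Ca(OH)2] = 7.042 × 10^-4 mol / 0.01006 L = 0.07000 mol/L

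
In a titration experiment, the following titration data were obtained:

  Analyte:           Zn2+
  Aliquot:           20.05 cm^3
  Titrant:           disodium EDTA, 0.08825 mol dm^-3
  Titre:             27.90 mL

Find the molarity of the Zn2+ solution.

Zn^2+ + EDTA^4- → [Zn(EDTA)]^2-
n(EDTA) = 0.02790 L × 0.08825 mol/L = 2.462 × 10^-3 mol
n(Zn2+) = 2.462 × 10^-3 mol (1:1 mole ratio)
[Zn2+] = 2.462 × 10^-3 mol / 0.02005 L = 0.1228 mol/L

0.1228 mol/L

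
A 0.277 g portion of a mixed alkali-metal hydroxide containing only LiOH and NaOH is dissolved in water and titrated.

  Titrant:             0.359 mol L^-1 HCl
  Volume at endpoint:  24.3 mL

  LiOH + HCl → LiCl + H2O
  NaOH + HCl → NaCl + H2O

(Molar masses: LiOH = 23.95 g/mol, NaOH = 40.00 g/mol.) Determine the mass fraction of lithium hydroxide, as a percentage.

n(HCl) = 0.0243 × 0.359 = 8.72 × 10^-3 mol
Let x = n(LiOH), y = n(NaOH).
Titrant: 1x + 1y = 8.72 × 10^-3;  mass: 23.95x + 40.00y = 0.277
Solving, x = 4.48 × 10^-3 mol, y = 4.24 × 10^-3 mol
mass of LiOH = 4.48 × 10^-3 × 23.95 = 0.107 g
% LiOH = 0.107 / 0.277 × 100 = 38.8 %

38.8 %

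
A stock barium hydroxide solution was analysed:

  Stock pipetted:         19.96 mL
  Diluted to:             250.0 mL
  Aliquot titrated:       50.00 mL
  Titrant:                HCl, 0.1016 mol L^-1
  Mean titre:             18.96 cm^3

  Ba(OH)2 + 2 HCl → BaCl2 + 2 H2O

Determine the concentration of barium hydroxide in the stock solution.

n(HCl) = 0.01896 × 0.1016 = 1.926 × 10^-3 mol
From the 1:2 ratio, n(Ba(OH)2) in the aliquot = 1/2 × 1.926 × 10^-3 = 9.632 × 10^-4 mol
[Ba(OH)2]_dilute = 9.632 × 10^-4 / 0.05000 = 0.01926 mol/L
Dilution factor = 250.0 / 19.96 = 12.53
[Ba(OH)2]_stock = 0.01926 × 12.53 = 0.2413 mol/L

0.2413 mol/L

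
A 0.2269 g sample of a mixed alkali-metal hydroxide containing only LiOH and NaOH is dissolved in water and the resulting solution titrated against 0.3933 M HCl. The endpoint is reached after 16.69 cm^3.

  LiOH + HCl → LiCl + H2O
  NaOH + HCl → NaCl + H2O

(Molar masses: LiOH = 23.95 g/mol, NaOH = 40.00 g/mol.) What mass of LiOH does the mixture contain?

n(HCl) = 0.01669 × 0.3933 = 6.564 × 10^-3 mol
Let x = n(LiOH), y = n(NaOH).
Titrant: 1x + 1y = 6.564 × 10^-3;  mass: 23.95x + 40.00y = 0.2269
Solving, x = 2.222 × 10^-3 mol, y = 4.342 × 10^-3 mol
mass of LiOH = 2.222 × 10^-3 × 23.95 = 0.05322 g

0.05322 g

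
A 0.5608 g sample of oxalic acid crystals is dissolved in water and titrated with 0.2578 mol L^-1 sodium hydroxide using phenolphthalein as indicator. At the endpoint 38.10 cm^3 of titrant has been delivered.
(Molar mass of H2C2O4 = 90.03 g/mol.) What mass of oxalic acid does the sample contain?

0.4421 g

H2C2O4 + 2 NaOH → Na2C2O4 + 2 H2O
n(NaOH) = 0.03810 L × 0.2578 mol/L = 9.822 × 10^-3 mol
From the 1:2 ratio, n(H2C2O4) = 1/2 × 9.822 × 10^-3 = 4.911 × 10^-3 mol
mass of H2C2O4 = 4.911 × 10^-3 × 90.03 g/mol = 0.4421 g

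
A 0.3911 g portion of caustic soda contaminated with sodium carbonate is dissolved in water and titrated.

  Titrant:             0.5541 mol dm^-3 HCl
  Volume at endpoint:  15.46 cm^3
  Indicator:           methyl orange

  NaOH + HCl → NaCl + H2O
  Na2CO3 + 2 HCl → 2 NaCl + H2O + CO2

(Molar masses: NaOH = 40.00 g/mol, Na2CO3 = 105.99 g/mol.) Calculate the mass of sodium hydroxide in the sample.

n(HCl) = 0.01546 × 0.5541 = 8.566 × 10^-3 mol
Let x = n(NaOH), y = n(Na2CO3).
Titrant: 1x + 2y = 8.566 × 10^-3;  mass: 40.00x + 105.99y = 0.3911
Solving, x = 4.838 × 10^-3 mol, y = 1.864 × 10^-3 mol
mass of NaOH = 4.838 × 10^-3 × 40.00 = 0.1935 g

0.1935 g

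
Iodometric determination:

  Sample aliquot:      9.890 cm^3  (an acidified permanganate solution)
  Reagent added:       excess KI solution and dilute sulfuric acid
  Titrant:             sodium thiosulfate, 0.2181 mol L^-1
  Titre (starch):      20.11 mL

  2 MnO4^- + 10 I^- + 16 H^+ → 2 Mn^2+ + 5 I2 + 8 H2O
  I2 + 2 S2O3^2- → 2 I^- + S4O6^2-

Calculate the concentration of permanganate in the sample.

0.08870 mol/L

n(S2O3^2-) = 0.02011 × 0.2181 = 4.386 × 10^-3 mol
n(I2) = n(S2O3^2-)/2 = 2.193 × 10^-3 mol
From the 2:5 ratio, n(MnO4^-) in the aliquot = 2/5 × 2.193 × 10^-3 = 8.772 × 10^-4 mol
[MnO4^-] = 8.772 × 10^-4 / 0.009890 = 0.08870 mol/L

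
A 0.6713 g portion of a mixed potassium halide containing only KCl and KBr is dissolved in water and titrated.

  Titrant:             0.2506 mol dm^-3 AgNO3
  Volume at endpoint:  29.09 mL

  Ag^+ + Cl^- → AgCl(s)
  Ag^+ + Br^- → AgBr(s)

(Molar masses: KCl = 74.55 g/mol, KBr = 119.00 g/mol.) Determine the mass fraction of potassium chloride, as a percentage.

n(AgNO3) = 0.02909 × 0.2506 = 7.290 × 10^-3 mol
Let x = n(KCl), y = n(KBr).
Titrant: 1x + 1y = 7.290 × 10^-3;  mass: 74.55x + 119.00y = 0.6713
Solving, x = 4.414 × 10^-3 mol, y = 2.876 × 10^-3 mol
mass of KCl = 4.414 × 10^-3 × 74.55 = 0.3291 g
% KCl = 0.3291 / 0.6713 × 100 = 49.02 %

49.02 %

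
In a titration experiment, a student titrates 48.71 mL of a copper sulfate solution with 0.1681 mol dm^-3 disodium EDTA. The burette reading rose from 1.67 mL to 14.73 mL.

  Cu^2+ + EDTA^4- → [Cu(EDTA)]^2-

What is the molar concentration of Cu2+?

n(EDTA) = 0.01306 L × 0.1681 mol/L = 2.195 × 10^-3 mol
n(Cu2+) = 2.195 × 10^-3 mol (1:1 mole ratio)
[Cu2+] = 2.195 × 10^-3 mol / 0.04871 L = 0.04507 mol/L

0.04507 mol/L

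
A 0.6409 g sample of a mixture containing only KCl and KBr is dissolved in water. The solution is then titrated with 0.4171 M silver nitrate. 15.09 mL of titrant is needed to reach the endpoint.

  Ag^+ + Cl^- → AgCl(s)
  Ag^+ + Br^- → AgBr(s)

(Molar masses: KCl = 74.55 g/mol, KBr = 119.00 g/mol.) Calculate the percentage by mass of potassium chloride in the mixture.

28.29 %

n(AgNO3) = 0.01509 × 0.4171 = 6.294 × 10^-3 mol
Let x = n(KCl), y = n(KBr).
Titrant: 1x + 1y = 6.294 × 10^-3;  mass: 74.55x + 119.00y = 0.6409
Solving, x = 2.432 × 10^-3 mol, y = 3.862 × 10^-3 mol
mass of KCl = 2.432 × 10^-3 × 74.55 = 0.1813 g
% KCl = 0.1813 / 0.6409 × 100 = 28.29 %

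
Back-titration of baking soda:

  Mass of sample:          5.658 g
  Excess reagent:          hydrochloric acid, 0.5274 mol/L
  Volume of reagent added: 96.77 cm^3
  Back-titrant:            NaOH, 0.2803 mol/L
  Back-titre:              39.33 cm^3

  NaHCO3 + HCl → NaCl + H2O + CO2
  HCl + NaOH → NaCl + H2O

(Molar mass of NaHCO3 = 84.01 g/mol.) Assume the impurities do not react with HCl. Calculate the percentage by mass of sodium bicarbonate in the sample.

n(HCl) added = 0.09677 × 0.5274 = 0.05104 mol
n(NaOH) used in back-titration = 0.03933 × 0.2803 = 0.01102 mol
n(HCl) left over = 0.01102 mol (1:1 ratio)
n(HCl) consumed by analyte = 0.05104 − 0.01102 = 0.04001 mol
n(NaHCO3) = 0.04001 mol (1:1 ratio)
mass of NaHCO3 = 0.04001 × 84.01 = 3.361 g
% NaHCO3 = 3.361 / 5.658 × 100 = 59.41 %

59.41 %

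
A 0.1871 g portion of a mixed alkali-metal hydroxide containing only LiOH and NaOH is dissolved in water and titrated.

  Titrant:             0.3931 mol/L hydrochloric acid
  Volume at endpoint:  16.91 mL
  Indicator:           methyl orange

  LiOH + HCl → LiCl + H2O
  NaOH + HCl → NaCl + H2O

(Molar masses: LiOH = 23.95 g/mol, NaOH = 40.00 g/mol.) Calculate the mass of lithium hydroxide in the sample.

0.1176 g

n(HCl) = 0.01691 × 0.3931 = 6.647 × 10^-3 mol
Let x = n(LiOH), y = n(NaOH).
Titrant: 1x + 1y = 6.647 × 10^-3;  mass: 23.95x + 40.00y = 0.1871
Solving, x = 4.909 × 10^-3 mol, y = 1.738 × 10^-3 mol
mass of LiOH = 4.909 × 10^-3 × 23.95 = 0.1176 g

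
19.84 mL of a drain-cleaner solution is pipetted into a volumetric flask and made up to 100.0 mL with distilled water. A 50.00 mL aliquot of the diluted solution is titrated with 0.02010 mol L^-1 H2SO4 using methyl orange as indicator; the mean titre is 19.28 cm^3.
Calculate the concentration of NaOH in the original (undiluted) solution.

0.07813 mol/L

2 NaOH + H2SO4 → Na2SO4 + 2 H2O
n(H2SO4) = 0.01928 × 0.02010 = 3.875 × 10^-4 mol
From the 2:1 ratio, n(NaOH) in the aliquot = 2/1 × 3.875 × 10^-4 = 7.751 × 10^-4 mol
[NaOH]_dilute = 7.751 × 10^-4 / 0.05000 = 0.01550 mol/L
Dilution factor = 100.0 / 19.84 = 5.040
[NaOH]_stock = 0.01550 × 5.040 = 0.07813 mol/L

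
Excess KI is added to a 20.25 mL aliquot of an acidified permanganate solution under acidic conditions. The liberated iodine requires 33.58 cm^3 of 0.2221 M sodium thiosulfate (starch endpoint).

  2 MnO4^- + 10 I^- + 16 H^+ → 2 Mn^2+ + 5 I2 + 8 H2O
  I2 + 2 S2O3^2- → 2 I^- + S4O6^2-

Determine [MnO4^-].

0.07366 M

n(S2O3^2-) = 0.03358 × 0.2221 = 7.458 × 10^-3 mol
n(I2) = n(S2O3^2-)/2 = 3.729 × 10^-3 mol
From the 2:5 ratio, n(MnO4^-) in the aliquot = 2/5 × 3.729 × 10^-3 = 1.492 × 10^-3 mol
[MnO4^-] = 1.492 × 10^-3 / 0.02025 = 0.07366 mol/L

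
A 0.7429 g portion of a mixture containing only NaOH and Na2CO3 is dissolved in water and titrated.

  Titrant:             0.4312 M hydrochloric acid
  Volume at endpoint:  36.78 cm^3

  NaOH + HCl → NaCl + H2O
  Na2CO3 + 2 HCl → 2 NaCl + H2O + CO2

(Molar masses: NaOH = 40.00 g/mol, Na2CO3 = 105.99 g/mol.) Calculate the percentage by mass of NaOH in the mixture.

40.43 %

n(HCl) = 0.03678 × 0.4312 = 0.01586 mol
Let x = n(NaOH), y = n(Na2CO3).
Titrant: 1x + 2y = 0.01586;  mass: 40.00x + 105.99y = 0.7429
Solving, x = 7.509 × 10^-3 mol, y = 4.175 × 10^-3 mol
mass of NaOH = 7.509 × 10^-3 × 40.00 = 0.3003 g
% NaOH = 0.3003 / 0.7429 × 100 = 40.43 %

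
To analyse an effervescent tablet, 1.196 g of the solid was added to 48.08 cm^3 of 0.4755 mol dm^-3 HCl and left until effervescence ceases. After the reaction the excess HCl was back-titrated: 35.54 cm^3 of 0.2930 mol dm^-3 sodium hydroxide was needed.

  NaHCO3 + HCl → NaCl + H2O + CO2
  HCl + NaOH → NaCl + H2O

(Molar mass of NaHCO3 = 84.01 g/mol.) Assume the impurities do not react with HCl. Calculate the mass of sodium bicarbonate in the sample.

1.046 g

n(HCl) added = 0.04808 × 0.4755 = 0.02286 mol
n(NaOH) used in back-titration = 0.03554 × 0.2930 = 0.01041 mol
n(HCl) left over = 0.01041 mol (1:1 ratio)
n(HCl) consumed by analyte = 0.02286 − 0.01041 = 0.01245 mol
n(NaHCO3) = 0.01245 mol (1:1 ratio)
mass of NaHCO3 = 0.01245 × 84.01 = 1.046 g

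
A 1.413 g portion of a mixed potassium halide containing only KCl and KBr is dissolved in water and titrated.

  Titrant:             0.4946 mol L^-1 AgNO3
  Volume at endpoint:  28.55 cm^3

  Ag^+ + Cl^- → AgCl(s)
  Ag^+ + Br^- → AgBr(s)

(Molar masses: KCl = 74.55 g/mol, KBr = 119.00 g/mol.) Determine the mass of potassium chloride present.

0.4484 g

n(AgNO3) = 0.02855 × 0.4946 = 0.01412 mol
Let x = n(KCl), y = n(KBr).
Titrant: 1x + 1y = 0.01412;  mass: 74.55x + 119.00y = 1.413
Solving, x = 6.015 × 10^-3 mol, y = 8.106 × 10^-3 mol
mass of KCl = 6.015 × 10^-3 × 74.55 = 0.4484 g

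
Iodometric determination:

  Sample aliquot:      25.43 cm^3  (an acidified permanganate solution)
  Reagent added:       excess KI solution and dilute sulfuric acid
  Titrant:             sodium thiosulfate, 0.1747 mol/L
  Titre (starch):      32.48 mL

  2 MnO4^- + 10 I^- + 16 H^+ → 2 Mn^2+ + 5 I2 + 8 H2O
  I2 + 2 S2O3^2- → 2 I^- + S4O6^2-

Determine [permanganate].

0.04463 mol/L

n(S2O3^2-) = 0.03248 × 0.1747 = 5.674 × 10^-3 mol
n(I2) = n(S2O3^2-)/2 = 2.837 × 10^-3 mol
From the 2:5 ratio, n(MnO4^-) in the aliquot = 2/5 × 2.837 × 10^-3 = 1.135 × 10^-3 mol
[MnO4^-] = 1.135 × 10^-3 / 0.02543 = 0.04463 mol/L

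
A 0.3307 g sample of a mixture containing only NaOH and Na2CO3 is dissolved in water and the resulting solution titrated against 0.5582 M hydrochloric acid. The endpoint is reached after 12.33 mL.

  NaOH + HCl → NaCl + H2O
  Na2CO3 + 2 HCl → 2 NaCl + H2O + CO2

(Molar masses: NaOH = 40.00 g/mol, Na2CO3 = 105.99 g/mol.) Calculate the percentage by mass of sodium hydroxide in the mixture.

n(HCl) = 0.01233 × 0.5582 = 6.883 × 10^-3 mol
Let x = n(NaOH), y = n(Na2CO3).
Titrant: 1x + 2y = 6.883 × 10^-3;  mass: 40.00x + 105.99y = 0.3307
Solving, x = 2.620 × 10^-3 mol, y = 2.131 × 10^-3 mol
mass of NaOH = 2.620 × 10^-3 × 40.00 = 0.1048 g
% NaOH = 0.1048 / 0.3307 × 100 = 31.69 %

31.69 %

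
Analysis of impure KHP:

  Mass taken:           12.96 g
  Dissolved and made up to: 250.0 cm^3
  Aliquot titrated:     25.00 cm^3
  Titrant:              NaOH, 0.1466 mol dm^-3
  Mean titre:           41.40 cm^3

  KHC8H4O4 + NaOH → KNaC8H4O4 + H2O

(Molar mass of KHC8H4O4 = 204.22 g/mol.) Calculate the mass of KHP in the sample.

12.39 g

n(NaOH) per titration = 0.04140 × 0.1466 = 6.069 × 10^-3 mol
n(KHC8H4O4) in each aliquot = 6.069 × 10^-3 mol (1:1 ratio)
n(KHC8H4O4) in the whole flask = 6.069 × 10^-3 × 250.0/25.00 = 0.06069 mol
mass of KHC8H4O4 = 0.06069 × 204.22 = 12.39 g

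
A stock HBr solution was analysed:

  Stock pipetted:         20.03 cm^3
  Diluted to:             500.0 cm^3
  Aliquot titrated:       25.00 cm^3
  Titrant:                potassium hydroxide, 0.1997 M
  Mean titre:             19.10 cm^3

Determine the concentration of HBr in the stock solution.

HBr + KOH → KBr + H2O
n(KOH) = 0.01910 × 0.1997 = 3.814 × 10^-3 mol
n(HBr) in the aliquot = 3.814 × 10^-3 mol (1:1 ratio)
[HBr]_dilute = 3.814 × 10^-3 / 0.02500 = 0.1526 mol/L
Dilution factor = 500.0 / 20.03 = 24.96
[HBr]_stock = 0.1526 × 24.96 = 3.809 mol/L

3.809 M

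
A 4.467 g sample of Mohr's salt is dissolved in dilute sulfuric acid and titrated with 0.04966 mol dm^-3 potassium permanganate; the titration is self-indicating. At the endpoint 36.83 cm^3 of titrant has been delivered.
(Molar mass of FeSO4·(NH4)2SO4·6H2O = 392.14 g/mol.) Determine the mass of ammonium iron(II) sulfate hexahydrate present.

3.586 g

MnO4^- + 5 Fe^2+ + 8 H^+ → Mn^2+ + 5 Fe^3+ + 4 H2O
n(KMnO4) = 0.03683 L × 0.04966 mol/L = 1.829 × 10^-3 mol
From the 5:1 ratio, n(FeSO4·(NH4)2SO4·6H2O) = 5/1 × 1.829 × 10^-3 = 9.145 × 10^-3 mol
mass of FeSO4·(NH4)2SO4·6H2O = 9.145 × 10^-3 × 392.14 g/mol = 3.586 g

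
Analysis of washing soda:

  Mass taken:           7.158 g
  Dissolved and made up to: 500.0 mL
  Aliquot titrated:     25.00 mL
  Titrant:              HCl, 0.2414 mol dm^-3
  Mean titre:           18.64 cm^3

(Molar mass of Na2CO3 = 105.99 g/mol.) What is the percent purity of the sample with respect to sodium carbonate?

Na2CO3 + 2 HCl → 2 NaCl + H2O + CO2
n(HCl) per titration = 0.01864 × 0.2414 = 4.500 × 10^-3 mol
From the 1:2 ratio, n(Na2CO3) in each aliquot = 1/2 × 4.500 × 10^-3 = 2.250 × 10^-3 mol
n(Na2CO3) in the whole flask = 2.250 × 10^-3 × 500.0/25.00 = 0.04500 mol
mass of Na2CO3 = 0.04500 × 105.99 = 4.769 g
% Na2CO3 = 4.769 / 7.158 × 100 = 66.63 %

66.63 %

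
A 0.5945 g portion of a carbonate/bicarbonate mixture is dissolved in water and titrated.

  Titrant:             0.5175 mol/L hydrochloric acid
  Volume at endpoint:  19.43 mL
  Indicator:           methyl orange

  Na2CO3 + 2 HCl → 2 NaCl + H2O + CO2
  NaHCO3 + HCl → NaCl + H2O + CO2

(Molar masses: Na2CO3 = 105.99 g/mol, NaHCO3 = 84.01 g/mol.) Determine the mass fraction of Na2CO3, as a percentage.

71.92 %

n(HCl) = 0.01943 × 0.5175 = 0.01006 mol
Let x = n(Na2CO3), y = n(NaHCO3).
Titrant: 2x + 1y = 0.01006;  mass: 105.99x + 84.01y = 0.5945
Solving, x = 4.034 × 10^-3 mol, y = 1.987 × 10^-3 mol
mass of Na2CO3 = 4.034 × 10^-3 × 105.99 = 0.4276 g
% Na2CO3 = 0.4276 / 0.5945 × 100 = 71.92 %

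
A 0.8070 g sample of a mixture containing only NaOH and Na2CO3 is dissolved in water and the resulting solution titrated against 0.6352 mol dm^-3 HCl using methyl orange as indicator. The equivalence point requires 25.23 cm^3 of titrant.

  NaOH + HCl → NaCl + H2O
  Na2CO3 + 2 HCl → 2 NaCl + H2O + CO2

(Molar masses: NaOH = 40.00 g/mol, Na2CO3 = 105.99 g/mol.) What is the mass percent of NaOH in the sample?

16.14 %

n(HCl) = 0.02523 × 0.6352 = 0.01603 mol
Let x = n(NaOH), y = n(Na2CO3).
Titrant: 1x + 2y = 0.01603;  mass: 40.00x + 105.99y = 0.8070
Solving, x = 3.255 × 10^-3 mol, y = 6.385 × 10^-3 mol
mass of NaOH = 3.255 × 10^-3 × 40.00 = 0.1302 g
% NaOH = 0.1302 / 0.8070 × 100 = 16.14 %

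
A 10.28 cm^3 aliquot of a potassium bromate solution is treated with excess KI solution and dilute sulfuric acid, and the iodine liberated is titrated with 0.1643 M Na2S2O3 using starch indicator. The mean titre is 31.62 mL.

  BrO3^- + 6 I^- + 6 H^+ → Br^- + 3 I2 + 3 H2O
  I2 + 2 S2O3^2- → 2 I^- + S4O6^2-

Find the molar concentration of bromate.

n(S2O3^2-) = 0.03162 × 0.1643 = 5.195 × 10^-3 mol
n(I2) = n(S2O3^2-)/2 = 2.598 × 10^-3 mol
From the 1:3 ratio, n(BrO3^-) in the aliquot = 1/3 × 2.598 × 10^-3 = 8.659 × 10^-4 mol
[BrO3^-] = 8.659 × 10^-4 / 0.01028 = 0.08423 mol/L

0.08423 M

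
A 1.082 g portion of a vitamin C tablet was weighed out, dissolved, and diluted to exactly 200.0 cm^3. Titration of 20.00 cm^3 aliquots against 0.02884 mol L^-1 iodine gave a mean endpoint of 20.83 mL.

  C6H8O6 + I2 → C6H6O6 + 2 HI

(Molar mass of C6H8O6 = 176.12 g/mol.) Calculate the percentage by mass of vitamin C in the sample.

n(I2) per titration = 0.02083 × 0.02884 = 6.007 × 10^-4 mol
n(C6H8O6) in each aliquot = 6.007 × 10^-4 mol (1:1 ratio)
n(C6H8O6) in the whole flask = 6.007 × 10^-4 × 200.0/20.00 = 6.007 × 10^-3 mol
mass of C6H8O6 = 6.007 × 10^-3 × 176.12 = 1.058 g
% C6H8O6 = 1.058 / 1.082 × 100 = 97.78 %

97.78 %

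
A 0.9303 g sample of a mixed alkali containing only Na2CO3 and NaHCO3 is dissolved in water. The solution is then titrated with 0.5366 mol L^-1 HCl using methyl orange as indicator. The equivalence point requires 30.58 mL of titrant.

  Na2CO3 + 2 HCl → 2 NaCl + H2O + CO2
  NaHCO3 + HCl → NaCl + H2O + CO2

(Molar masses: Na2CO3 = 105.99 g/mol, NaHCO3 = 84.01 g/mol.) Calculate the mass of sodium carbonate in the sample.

n(HCl) = 0.03058 × 0.5366 = 0.01641 mol
Let x = n(Na2CO3), y = n(NaHCO3).
Titrant: 2x + 1y = 0.01641;  mass: 105.99x + 84.01y = 0.9303
Solving, x = 7.226 × 10^-3 mol, y = 1.957 × 10^-3 mol
mass of Na2CO3 = 7.226 × 10^-3 × 105.99 = 0.7659 g

0.7659 g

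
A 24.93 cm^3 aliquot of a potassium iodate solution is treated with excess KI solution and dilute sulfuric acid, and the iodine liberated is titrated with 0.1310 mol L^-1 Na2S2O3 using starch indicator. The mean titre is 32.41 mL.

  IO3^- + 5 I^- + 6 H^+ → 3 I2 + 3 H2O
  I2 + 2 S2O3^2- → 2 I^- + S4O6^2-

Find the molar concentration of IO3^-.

0.02838 mol/L

n(S2O3^2-) = 0.03241 × 0.1310 = 4.246 × 10^-3 mol
n(I2) = n(S2O3^2-)/2 = 2.123 × 10^-3 mol
From the 1:3 ratio, n(IO3^-) in the aliquot = 1/3 × 2.123 × 10^-3 = 7.076 × 10^-4 mol
[IO3^-] = 7.076 × 10^-4 / 0.02493 = 0.02838 mol/L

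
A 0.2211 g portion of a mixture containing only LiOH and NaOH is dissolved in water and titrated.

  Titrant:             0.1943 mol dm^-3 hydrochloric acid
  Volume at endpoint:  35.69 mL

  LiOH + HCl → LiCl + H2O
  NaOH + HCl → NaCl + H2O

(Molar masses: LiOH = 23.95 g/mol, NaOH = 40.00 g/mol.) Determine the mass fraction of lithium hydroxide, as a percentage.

n(HCl) = 0.03569 × 0.1943 = 6.935 × 10^-3 mol
Let x = n(LiOH), y = n(NaOH).
Titrant: 1x + 1y = 6.935 × 10^-3;  mass: 23.95x + 40.00y = 0.2211
Solving, x = 3.507 × 10^-3 mol, y = 3.428 × 10^-3 mol
mass of LiOH = 3.507 × 10^-3 × 23.95 = 0.08399 g
% LiOH = 0.08399 / 0.2211 × 100 = 37.99 %

37.99 %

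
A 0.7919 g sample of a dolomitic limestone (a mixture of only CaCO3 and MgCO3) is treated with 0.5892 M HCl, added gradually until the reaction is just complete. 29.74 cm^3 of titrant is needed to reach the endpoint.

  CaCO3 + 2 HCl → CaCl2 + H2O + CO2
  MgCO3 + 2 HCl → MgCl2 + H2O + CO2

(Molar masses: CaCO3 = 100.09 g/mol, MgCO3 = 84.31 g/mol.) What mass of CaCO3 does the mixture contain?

0.3376 g

n(HCl) = 0.02974 × 0.5892 = 0.01752 mol
Let x = n(CaCO3), y = n(MgCO3).
Titrant: 2x + 2y = 0.01752;  mass: 100.09x + 84.31y = 0.7919
Solving, x = 3.373 × 10^-3 mol, y = 5.388 × 10^-3 mol
mass of CaCO3 = 3.373 × 10^-3 × 100.09 = 0.3376 g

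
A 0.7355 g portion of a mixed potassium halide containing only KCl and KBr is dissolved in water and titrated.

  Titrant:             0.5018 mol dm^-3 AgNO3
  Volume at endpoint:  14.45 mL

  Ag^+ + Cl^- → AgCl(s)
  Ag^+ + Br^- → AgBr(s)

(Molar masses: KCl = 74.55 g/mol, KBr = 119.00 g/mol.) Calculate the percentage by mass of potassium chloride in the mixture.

n(AgNO3) = 0.01445 × 0.5018 = 7.251 × 10^-3 mol
Let x = n(KCl), y = n(KBr).
Titrant: 1x + 1y = 7.251 × 10^-3;  mass: 74.55x + 119.00y = 0.7355
Solving, x = 2.865 × 10^-3 mol, y = 4.386 × 10^-3 mol
mass of KCl = 2.865 × 10^-3 × 74.55 = 0.2136 g
% KCl = 0.2136 / 0.7355 × 100 = 29.04 %

29.04 %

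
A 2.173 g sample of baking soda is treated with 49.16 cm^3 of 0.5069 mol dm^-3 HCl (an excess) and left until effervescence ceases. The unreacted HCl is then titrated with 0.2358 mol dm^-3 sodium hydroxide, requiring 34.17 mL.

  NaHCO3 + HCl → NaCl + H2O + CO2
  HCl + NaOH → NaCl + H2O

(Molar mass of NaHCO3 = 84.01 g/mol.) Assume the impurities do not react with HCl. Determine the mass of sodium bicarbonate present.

n(HCl) added = 0.04916 × 0.5069 = 0.02492 mol
n(NaOH) used in back-titration = 0.03417 × 0.2358 = 8.057 × 10^-3 mol
n(HCl) left over = 8.057 × 10^-3 mol (1:1 ratio)
n(HCl) consumed by analyte = 0.02492 − 8.057 × 10^-3 = 0.01686 mol
n(NaHCO3) = 0.01686 mol (1:1 ratio)
mass of NaHCO3 = 0.01686 × 84.01 = 1.417 g

1.417 g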